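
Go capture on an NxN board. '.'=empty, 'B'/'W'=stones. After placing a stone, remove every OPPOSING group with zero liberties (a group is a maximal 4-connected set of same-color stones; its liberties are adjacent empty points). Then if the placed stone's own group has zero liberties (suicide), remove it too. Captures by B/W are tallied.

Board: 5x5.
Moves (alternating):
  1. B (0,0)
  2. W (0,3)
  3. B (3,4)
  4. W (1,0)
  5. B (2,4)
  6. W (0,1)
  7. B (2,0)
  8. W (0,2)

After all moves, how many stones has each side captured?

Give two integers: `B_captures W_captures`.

Answer: 0 1

Derivation:
Move 1: B@(0,0) -> caps B=0 W=0
Move 2: W@(0,3) -> caps B=0 W=0
Move 3: B@(3,4) -> caps B=0 W=0
Move 4: W@(1,0) -> caps B=0 W=0
Move 5: B@(2,4) -> caps B=0 W=0
Move 6: W@(0,1) -> caps B=0 W=1
Move 7: B@(2,0) -> caps B=0 W=1
Move 8: W@(0,2) -> caps B=0 W=1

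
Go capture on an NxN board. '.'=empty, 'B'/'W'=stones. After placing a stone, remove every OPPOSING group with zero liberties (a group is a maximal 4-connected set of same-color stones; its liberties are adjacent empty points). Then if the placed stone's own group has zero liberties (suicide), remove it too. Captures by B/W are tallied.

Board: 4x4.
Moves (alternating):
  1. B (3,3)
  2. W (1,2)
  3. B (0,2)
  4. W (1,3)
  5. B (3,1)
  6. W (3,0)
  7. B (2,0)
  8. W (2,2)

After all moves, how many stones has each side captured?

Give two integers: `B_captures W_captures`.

Move 1: B@(3,3) -> caps B=0 W=0
Move 2: W@(1,2) -> caps B=0 W=0
Move 3: B@(0,2) -> caps B=0 W=0
Move 4: W@(1,3) -> caps B=0 W=0
Move 5: B@(3,1) -> caps B=0 W=0
Move 6: W@(3,0) -> caps B=0 W=0
Move 7: B@(2,0) -> caps B=1 W=0
Move 8: W@(2,2) -> caps B=1 W=0

Answer: 1 0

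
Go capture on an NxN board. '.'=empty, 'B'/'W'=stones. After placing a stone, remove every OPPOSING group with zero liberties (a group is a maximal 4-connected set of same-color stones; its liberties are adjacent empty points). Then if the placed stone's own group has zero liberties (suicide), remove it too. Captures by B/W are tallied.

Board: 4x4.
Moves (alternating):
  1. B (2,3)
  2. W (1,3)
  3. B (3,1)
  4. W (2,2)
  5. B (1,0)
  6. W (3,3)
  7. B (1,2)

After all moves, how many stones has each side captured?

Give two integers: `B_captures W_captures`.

Move 1: B@(2,3) -> caps B=0 W=0
Move 2: W@(1,3) -> caps B=0 W=0
Move 3: B@(3,1) -> caps B=0 W=0
Move 4: W@(2,2) -> caps B=0 W=0
Move 5: B@(1,0) -> caps B=0 W=0
Move 6: W@(3,3) -> caps B=0 W=1
Move 7: B@(1,2) -> caps B=0 W=1

Answer: 0 1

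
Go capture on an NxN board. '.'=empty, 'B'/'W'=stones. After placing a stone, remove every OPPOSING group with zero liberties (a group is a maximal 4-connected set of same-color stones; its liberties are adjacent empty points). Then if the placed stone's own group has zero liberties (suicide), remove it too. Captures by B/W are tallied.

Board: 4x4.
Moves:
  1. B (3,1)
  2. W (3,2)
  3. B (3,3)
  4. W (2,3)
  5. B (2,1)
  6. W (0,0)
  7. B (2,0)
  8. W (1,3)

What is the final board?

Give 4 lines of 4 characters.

Move 1: B@(3,1) -> caps B=0 W=0
Move 2: W@(3,2) -> caps B=0 W=0
Move 3: B@(3,3) -> caps B=0 W=0
Move 4: W@(2,3) -> caps B=0 W=1
Move 5: B@(2,1) -> caps B=0 W=1
Move 6: W@(0,0) -> caps B=0 W=1
Move 7: B@(2,0) -> caps B=0 W=1
Move 8: W@(1,3) -> caps B=0 W=1

Answer: W...
...W
BB.W
.BW.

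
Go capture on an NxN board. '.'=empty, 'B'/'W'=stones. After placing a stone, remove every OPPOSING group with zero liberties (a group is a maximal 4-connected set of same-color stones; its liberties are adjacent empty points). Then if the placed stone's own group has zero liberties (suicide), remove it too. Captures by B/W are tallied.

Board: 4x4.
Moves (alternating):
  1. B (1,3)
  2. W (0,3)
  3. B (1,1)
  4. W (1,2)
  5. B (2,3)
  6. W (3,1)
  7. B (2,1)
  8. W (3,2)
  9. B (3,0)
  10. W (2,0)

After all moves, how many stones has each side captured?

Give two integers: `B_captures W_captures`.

Answer: 0 1

Derivation:
Move 1: B@(1,3) -> caps B=0 W=0
Move 2: W@(0,3) -> caps B=0 W=0
Move 3: B@(1,1) -> caps B=0 W=0
Move 4: W@(1,2) -> caps B=0 W=0
Move 5: B@(2,3) -> caps B=0 W=0
Move 6: W@(3,1) -> caps B=0 W=0
Move 7: B@(2,1) -> caps B=0 W=0
Move 8: W@(3,2) -> caps B=0 W=0
Move 9: B@(3,0) -> caps B=0 W=0
Move 10: W@(2,0) -> caps B=0 W=1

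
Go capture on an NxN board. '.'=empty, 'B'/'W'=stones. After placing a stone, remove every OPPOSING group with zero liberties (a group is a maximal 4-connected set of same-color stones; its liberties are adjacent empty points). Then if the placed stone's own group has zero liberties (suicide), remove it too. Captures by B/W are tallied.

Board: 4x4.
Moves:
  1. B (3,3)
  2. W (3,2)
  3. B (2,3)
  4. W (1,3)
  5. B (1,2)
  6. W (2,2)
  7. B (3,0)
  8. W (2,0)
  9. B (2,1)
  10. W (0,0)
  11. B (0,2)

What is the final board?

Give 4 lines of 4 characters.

Move 1: B@(3,3) -> caps B=0 W=0
Move 2: W@(3,2) -> caps B=0 W=0
Move 3: B@(2,3) -> caps B=0 W=0
Move 4: W@(1,3) -> caps B=0 W=0
Move 5: B@(1,2) -> caps B=0 W=0
Move 6: W@(2,2) -> caps B=0 W=2
Move 7: B@(3,0) -> caps B=0 W=2
Move 8: W@(2,0) -> caps B=0 W=2
Move 9: B@(2,1) -> caps B=0 W=2
Move 10: W@(0,0) -> caps B=0 W=2
Move 11: B@(0,2) -> caps B=0 W=2

Answer: W.B.
..BW
WBW.
B.W.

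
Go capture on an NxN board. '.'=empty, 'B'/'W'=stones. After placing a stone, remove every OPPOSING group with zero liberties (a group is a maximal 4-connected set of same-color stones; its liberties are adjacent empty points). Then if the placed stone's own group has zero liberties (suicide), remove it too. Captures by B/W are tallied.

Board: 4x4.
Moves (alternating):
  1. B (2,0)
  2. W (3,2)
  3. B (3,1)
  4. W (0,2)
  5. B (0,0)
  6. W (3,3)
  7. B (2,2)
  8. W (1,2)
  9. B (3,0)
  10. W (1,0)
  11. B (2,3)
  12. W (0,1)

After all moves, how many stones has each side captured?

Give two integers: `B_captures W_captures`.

Move 1: B@(2,0) -> caps B=0 W=0
Move 2: W@(3,2) -> caps B=0 W=0
Move 3: B@(3,1) -> caps B=0 W=0
Move 4: W@(0,2) -> caps B=0 W=0
Move 5: B@(0,0) -> caps B=0 W=0
Move 6: W@(3,3) -> caps B=0 W=0
Move 7: B@(2,2) -> caps B=0 W=0
Move 8: W@(1,2) -> caps B=0 W=0
Move 9: B@(3,0) -> caps B=0 W=0
Move 10: W@(1,0) -> caps B=0 W=0
Move 11: B@(2,3) -> caps B=2 W=0
Move 12: W@(0,1) -> caps B=2 W=1

Answer: 2 1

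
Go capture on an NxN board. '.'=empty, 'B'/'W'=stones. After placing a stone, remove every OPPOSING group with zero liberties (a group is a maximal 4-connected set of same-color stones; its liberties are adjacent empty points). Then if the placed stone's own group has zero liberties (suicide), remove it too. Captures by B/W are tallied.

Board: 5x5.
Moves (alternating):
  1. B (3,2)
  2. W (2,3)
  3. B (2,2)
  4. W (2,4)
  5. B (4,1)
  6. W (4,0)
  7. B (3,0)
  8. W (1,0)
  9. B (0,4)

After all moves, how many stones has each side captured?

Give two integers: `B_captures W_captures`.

Move 1: B@(3,2) -> caps B=0 W=0
Move 2: W@(2,3) -> caps B=0 W=0
Move 3: B@(2,2) -> caps B=0 W=0
Move 4: W@(2,4) -> caps B=0 W=0
Move 5: B@(4,1) -> caps B=0 W=0
Move 6: W@(4,0) -> caps B=0 W=0
Move 7: B@(3,0) -> caps B=1 W=0
Move 8: W@(1,0) -> caps B=1 W=0
Move 9: B@(0,4) -> caps B=1 W=0

Answer: 1 0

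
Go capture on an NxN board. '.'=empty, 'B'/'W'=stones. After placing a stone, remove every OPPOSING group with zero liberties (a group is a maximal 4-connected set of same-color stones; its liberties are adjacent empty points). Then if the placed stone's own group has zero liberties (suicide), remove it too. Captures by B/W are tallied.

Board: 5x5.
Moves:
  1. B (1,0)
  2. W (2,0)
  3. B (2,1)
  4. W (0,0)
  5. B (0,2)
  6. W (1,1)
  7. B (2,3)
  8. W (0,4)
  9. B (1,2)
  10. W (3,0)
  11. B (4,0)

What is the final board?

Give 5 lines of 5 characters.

Answer: W.B.W
.WB..
WB.B.
W....
B....

Derivation:
Move 1: B@(1,0) -> caps B=0 W=0
Move 2: W@(2,0) -> caps B=0 W=0
Move 3: B@(2,1) -> caps B=0 W=0
Move 4: W@(0,0) -> caps B=0 W=0
Move 5: B@(0,2) -> caps B=0 W=0
Move 6: W@(1,1) -> caps B=0 W=1
Move 7: B@(2,3) -> caps B=0 W=1
Move 8: W@(0,4) -> caps B=0 W=1
Move 9: B@(1,2) -> caps B=0 W=1
Move 10: W@(3,0) -> caps B=0 W=1
Move 11: B@(4,0) -> caps B=0 W=1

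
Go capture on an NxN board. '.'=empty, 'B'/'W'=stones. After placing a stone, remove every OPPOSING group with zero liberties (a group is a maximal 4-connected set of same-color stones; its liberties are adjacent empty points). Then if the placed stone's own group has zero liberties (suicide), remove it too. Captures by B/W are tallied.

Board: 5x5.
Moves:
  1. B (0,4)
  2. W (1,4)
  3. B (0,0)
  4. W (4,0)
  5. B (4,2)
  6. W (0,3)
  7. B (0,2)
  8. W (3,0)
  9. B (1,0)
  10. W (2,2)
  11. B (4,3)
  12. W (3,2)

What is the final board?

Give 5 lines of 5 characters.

Move 1: B@(0,4) -> caps B=0 W=0
Move 2: W@(1,4) -> caps B=0 W=0
Move 3: B@(0,0) -> caps B=0 W=0
Move 4: W@(4,0) -> caps B=0 W=0
Move 5: B@(4,2) -> caps B=0 W=0
Move 6: W@(0,3) -> caps B=0 W=1
Move 7: B@(0,2) -> caps B=0 W=1
Move 8: W@(3,0) -> caps B=0 W=1
Move 9: B@(1,0) -> caps B=0 W=1
Move 10: W@(2,2) -> caps B=0 W=1
Move 11: B@(4,3) -> caps B=0 W=1
Move 12: W@(3,2) -> caps B=0 W=1

Answer: B.BW.
B...W
..W..
W.W..
W.BB.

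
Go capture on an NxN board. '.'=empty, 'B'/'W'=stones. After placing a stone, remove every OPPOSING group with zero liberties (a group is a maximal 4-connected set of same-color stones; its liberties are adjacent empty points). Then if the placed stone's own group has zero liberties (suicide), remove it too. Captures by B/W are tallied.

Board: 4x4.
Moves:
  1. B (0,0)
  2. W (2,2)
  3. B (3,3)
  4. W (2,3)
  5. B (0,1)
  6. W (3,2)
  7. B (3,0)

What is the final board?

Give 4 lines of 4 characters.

Move 1: B@(0,0) -> caps B=0 W=0
Move 2: W@(2,2) -> caps B=0 W=0
Move 3: B@(3,3) -> caps B=0 W=0
Move 4: W@(2,3) -> caps B=0 W=0
Move 5: B@(0,1) -> caps B=0 W=0
Move 6: W@(3,2) -> caps B=0 W=1
Move 7: B@(3,0) -> caps B=0 W=1

Answer: BB..
....
..WW
B.W.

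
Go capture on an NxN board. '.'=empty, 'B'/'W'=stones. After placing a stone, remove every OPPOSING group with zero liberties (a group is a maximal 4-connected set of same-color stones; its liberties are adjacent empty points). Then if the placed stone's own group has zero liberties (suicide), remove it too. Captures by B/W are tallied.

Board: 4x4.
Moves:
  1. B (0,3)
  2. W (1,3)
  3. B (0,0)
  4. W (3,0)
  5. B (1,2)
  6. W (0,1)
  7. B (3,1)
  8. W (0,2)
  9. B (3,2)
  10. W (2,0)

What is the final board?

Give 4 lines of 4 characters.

Move 1: B@(0,3) -> caps B=0 W=0
Move 2: W@(1,3) -> caps B=0 W=0
Move 3: B@(0,0) -> caps B=0 W=0
Move 4: W@(3,0) -> caps B=0 W=0
Move 5: B@(1,2) -> caps B=0 W=0
Move 6: W@(0,1) -> caps B=0 W=0
Move 7: B@(3,1) -> caps B=0 W=0
Move 8: W@(0,2) -> caps B=0 W=1
Move 9: B@(3,2) -> caps B=0 W=1
Move 10: W@(2,0) -> caps B=0 W=1

Answer: BWW.
..BW
W...
WBB.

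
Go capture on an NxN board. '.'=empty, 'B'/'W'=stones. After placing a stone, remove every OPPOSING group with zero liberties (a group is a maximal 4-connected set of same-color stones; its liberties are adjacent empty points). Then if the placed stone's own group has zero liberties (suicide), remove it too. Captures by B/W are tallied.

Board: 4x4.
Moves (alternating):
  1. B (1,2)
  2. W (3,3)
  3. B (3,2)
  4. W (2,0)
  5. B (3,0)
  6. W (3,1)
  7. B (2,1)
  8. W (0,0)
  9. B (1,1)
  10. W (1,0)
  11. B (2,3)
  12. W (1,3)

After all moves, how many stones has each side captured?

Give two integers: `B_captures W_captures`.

Move 1: B@(1,2) -> caps B=0 W=0
Move 2: W@(3,3) -> caps B=0 W=0
Move 3: B@(3,2) -> caps B=0 W=0
Move 4: W@(2,0) -> caps B=0 W=0
Move 5: B@(3,0) -> caps B=0 W=0
Move 6: W@(3,1) -> caps B=0 W=1
Move 7: B@(2,1) -> caps B=0 W=1
Move 8: W@(0,0) -> caps B=0 W=1
Move 9: B@(1,1) -> caps B=0 W=1
Move 10: W@(1,0) -> caps B=0 W=1
Move 11: B@(2,3) -> caps B=1 W=1
Move 12: W@(1,3) -> caps B=1 W=1

Answer: 1 1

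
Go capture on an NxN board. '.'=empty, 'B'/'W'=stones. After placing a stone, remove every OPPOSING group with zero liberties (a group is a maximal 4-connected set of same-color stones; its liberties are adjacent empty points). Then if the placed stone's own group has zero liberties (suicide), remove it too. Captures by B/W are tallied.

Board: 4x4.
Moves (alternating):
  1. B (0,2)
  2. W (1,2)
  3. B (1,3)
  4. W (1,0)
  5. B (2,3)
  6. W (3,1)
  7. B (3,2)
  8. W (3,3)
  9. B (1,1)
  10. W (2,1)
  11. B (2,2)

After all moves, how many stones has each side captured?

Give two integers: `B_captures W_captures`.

Answer: 1 0

Derivation:
Move 1: B@(0,2) -> caps B=0 W=0
Move 2: W@(1,2) -> caps B=0 W=0
Move 3: B@(1,3) -> caps B=0 W=0
Move 4: W@(1,0) -> caps B=0 W=0
Move 5: B@(2,3) -> caps B=0 W=0
Move 6: W@(3,1) -> caps B=0 W=0
Move 7: B@(3,2) -> caps B=0 W=0
Move 8: W@(3,3) -> caps B=0 W=0
Move 9: B@(1,1) -> caps B=0 W=0
Move 10: W@(2,1) -> caps B=0 W=0
Move 11: B@(2,2) -> caps B=1 W=0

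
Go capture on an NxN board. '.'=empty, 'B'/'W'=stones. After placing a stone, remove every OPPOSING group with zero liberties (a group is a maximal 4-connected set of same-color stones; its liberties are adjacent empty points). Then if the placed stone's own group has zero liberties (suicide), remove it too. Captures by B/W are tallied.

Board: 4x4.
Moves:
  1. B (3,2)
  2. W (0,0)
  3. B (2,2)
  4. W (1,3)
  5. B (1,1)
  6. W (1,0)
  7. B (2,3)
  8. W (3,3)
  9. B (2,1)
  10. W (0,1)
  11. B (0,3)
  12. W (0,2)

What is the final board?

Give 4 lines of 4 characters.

Answer: WWW.
WB.W
.BBB
..B.

Derivation:
Move 1: B@(3,2) -> caps B=0 W=0
Move 2: W@(0,0) -> caps B=0 W=0
Move 3: B@(2,2) -> caps B=0 W=0
Move 4: W@(1,3) -> caps B=0 W=0
Move 5: B@(1,1) -> caps B=0 W=0
Move 6: W@(1,0) -> caps B=0 W=0
Move 7: B@(2,3) -> caps B=0 W=0
Move 8: W@(3,3) -> caps B=0 W=0
Move 9: B@(2,1) -> caps B=0 W=0
Move 10: W@(0,1) -> caps B=0 W=0
Move 11: B@(0,3) -> caps B=0 W=0
Move 12: W@(0,2) -> caps B=0 W=1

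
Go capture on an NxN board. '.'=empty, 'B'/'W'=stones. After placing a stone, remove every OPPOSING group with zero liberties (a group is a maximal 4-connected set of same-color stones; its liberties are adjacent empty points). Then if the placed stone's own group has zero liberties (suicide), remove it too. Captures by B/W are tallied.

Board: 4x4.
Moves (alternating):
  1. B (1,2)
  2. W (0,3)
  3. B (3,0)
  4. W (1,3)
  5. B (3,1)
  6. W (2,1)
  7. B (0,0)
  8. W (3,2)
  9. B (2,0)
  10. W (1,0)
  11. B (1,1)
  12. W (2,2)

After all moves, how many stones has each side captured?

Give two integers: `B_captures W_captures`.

Answer: 0 3

Derivation:
Move 1: B@(1,2) -> caps B=0 W=0
Move 2: W@(0,3) -> caps B=0 W=0
Move 3: B@(3,0) -> caps B=0 W=0
Move 4: W@(1,3) -> caps B=0 W=0
Move 5: B@(3,1) -> caps B=0 W=0
Move 6: W@(2,1) -> caps B=0 W=0
Move 7: B@(0,0) -> caps B=0 W=0
Move 8: W@(3,2) -> caps B=0 W=0
Move 9: B@(2,0) -> caps B=0 W=0
Move 10: W@(1,0) -> caps B=0 W=3
Move 11: B@(1,1) -> caps B=0 W=3
Move 12: W@(2,2) -> caps B=0 W=3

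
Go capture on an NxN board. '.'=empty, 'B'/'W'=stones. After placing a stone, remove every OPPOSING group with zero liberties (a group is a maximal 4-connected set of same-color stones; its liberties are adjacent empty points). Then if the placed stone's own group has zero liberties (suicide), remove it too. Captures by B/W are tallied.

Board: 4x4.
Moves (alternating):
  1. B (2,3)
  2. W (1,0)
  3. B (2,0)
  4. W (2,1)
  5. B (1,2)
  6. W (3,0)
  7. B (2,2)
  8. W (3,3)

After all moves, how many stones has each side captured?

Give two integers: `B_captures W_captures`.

Answer: 0 1

Derivation:
Move 1: B@(2,3) -> caps B=0 W=0
Move 2: W@(1,0) -> caps B=0 W=0
Move 3: B@(2,0) -> caps B=0 W=0
Move 4: W@(2,1) -> caps B=0 W=0
Move 5: B@(1,2) -> caps B=0 W=0
Move 6: W@(3,0) -> caps B=0 W=1
Move 7: B@(2,2) -> caps B=0 W=1
Move 8: W@(3,3) -> caps B=0 W=1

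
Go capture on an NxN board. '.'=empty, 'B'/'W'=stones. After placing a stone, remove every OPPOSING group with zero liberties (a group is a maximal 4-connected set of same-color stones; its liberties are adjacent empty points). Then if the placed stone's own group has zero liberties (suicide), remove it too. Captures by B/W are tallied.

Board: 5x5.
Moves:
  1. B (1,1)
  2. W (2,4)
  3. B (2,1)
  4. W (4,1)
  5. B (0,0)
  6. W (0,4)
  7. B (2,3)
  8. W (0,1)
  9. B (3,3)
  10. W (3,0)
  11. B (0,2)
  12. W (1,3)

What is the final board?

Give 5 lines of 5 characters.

Answer: B.B.W
.B.W.
.B.BW
W..B.
.W...

Derivation:
Move 1: B@(1,1) -> caps B=0 W=0
Move 2: W@(2,4) -> caps B=0 W=0
Move 3: B@(2,1) -> caps B=0 W=0
Move 4: W@(4,1) -> caps B=0 W=0
Move 5: B@(0,0) -> caps B=0 W=0
Move 6: W@(0,4) -> caps B=0 W=0
Move 7: B@(2,3) -> caps B=0 W=0
Move 8: W@(0,1) -> caps B=0 W=0
Move 9: B@(3,3) -> caps B=0 W=0
Move 10: W@(3,0) -> caps B=0 W=0
Move 11: B@(0,2) -> caps B=1 W=0
Move 12: W@(1,3) -> caps B=1 W=0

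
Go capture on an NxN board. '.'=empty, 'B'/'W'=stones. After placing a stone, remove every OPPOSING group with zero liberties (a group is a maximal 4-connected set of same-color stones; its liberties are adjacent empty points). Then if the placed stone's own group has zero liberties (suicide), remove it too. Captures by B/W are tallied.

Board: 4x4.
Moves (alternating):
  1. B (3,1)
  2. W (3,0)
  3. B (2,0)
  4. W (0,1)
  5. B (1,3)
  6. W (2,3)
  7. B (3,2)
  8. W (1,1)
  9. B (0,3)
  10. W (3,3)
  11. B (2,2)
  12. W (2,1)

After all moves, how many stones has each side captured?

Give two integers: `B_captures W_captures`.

Answer: 3 0

Derivation:
Move 1: B@(3,1) -> caps B=0 W=0
Move 2: W@(3,0) -> caps B=0 W=0
Move 3: B@(2,0) -> caps B=1 W=0
Move 4: W@(0,1) -> caps B=1 W=0
Move 5: B@(1,3) -> caps B=1 W=0
Move 6: W@(2,3) -> caps B=1 W=0
Move 7: B@(3,2) -> caps B=1 W=0
Move 8: W@(1,1) -> caps B=1 W=0
Move 9: B@(0,3) -> caps B=1 W=0
Move 10: W@(3,3) -> caps B=1 W=0
Move 11: B@(2,2) -> caps B=3 W=0
Move 12: W@(2,1) -> caps B=3 W=0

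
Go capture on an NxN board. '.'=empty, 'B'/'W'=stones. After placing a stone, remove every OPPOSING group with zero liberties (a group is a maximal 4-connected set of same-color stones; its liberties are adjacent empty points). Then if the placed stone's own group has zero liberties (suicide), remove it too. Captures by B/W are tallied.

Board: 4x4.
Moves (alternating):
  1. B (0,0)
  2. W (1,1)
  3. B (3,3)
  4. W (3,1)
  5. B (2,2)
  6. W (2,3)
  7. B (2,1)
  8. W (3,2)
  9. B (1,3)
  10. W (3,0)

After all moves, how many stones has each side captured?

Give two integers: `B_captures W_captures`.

Answer: 0 1

Derivation:
Move 1: B@(0,0) -> caps B=0 W=0
Move 2: W@(1,1) -> caps B=0 W=0
Move 3: B@(3,3) -> caps B=0 W=0
Move 4: W@(3,1) -> caps B=0 W=0
Move 5: B@(2,2) -> caps B=0 W=0
Move 6: W@(2,3) -> caps B=0 W=0
Move 7: B@(2,1) -> caps B=0 W=0
Move 8: W@(3,2) -> caps B=0 W=1
Move 9: B@(1,3) -> caps B=0 W=1
Move 10: W@(3,0) -> caps B=0 W=1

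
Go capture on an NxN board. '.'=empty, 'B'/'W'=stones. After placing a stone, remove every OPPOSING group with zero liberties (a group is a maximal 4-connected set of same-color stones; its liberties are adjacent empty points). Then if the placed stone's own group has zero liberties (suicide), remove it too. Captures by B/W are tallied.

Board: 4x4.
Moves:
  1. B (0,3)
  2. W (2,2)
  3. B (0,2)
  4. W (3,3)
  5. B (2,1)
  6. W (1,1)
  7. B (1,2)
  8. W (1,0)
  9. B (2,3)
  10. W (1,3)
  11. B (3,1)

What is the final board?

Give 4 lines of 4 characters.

Move 1: B@(0,3) -> caps B=0 W=0
Move 2: W@(2,2) -> caps B=0 W=0
Move 3: B@(0,2) -> caps B=0 W=0
Move 4: W@(3,3) -> caps B=0 W=0
Move 5: B@(2,1) -> caps B=0 W=0
Move 6: W@(1,1) -> caps B=0 W=0
Move 7: B@(1,2) -> caps B=0 W=0
Move 8: W@(1,0) -> caps B=0 W=0
Move 9: B@(2,3) -> caps B=0 W=0
Move 10: W@(1,3) -> caps B=0 W=1
Move 11: B@(3,1) -> caps B=0 W=1

Answer: ..BB
WWBW
.BW.
.B.W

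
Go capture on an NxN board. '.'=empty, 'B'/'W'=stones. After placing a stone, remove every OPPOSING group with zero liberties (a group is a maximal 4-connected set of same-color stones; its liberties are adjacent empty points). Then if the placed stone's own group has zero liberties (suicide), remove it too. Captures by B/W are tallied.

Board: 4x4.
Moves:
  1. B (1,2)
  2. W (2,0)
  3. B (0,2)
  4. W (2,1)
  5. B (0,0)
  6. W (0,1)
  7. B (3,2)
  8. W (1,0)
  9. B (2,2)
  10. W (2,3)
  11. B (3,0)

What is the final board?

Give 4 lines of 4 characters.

Answer: .WB.
W.B.
WWBW
B.B.

Derivation:
Move 1: B@(1,2) -> caps B=0 W=0
Move 2: W@(2,0) -> caps B=0 W=0
Move 3: B@(0,2) -> caps B=0 W=0
Move 4: W@(2,1) -> caps B=0 W=0
Move 5: B@(0,0) -> caps B=0 W=0
Move 6: W@(0,1) -> caps B=0 W=0
Move 7: B@(3,2) -> caps B=0 W=0
Move 8: W@(1,0) -> caps B=0 W=1
Move 9: B@(2,2) -> caps B=0 W=1
Move 10: W@(2,3) -> caps B=0 W=1
Move 11: B@(3,0) -> caps B=0 W=1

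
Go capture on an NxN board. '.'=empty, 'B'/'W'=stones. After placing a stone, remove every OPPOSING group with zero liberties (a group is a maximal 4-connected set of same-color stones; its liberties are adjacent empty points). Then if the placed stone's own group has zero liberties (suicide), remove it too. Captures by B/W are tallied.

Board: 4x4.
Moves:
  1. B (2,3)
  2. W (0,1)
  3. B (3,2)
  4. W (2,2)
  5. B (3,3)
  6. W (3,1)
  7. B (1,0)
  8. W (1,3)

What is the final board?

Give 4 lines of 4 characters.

Answer: .W..
B..W
..W.
.W..

Derivation:
Move 1: B@(2,3) -> caps B=0 W=0
Move 2: W@(0,1) -> caps B=0 W=0
Move 3: B@(3,2) -> caps B=0 W=0
Move 4: W@(2,2) -> caps B=0 W=0
Move 5: B@(3,3) -> caps B=0 W=0
Move 6: W@(3,1) -> caps B=0 W=0
Move 7: B@(1,0) -> caps B=0 W=0
Move 8: W@(1,3) -> caps B=0 W=3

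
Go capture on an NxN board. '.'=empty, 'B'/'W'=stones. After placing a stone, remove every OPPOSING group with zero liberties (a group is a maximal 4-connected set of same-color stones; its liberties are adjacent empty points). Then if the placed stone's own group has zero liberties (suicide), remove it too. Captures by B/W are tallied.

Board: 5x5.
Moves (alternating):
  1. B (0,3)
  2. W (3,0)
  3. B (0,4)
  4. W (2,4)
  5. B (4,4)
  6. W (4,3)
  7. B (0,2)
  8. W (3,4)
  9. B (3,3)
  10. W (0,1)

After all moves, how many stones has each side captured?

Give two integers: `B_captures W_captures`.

Answer: 0 1

Derivation:
Move 1: B@(0,3) -> caps B=0 W=0
Move 2: W@(3,0) -> caps B=0 W=0
Move 3: B@(0,4) -> caps B=0 W=0
Move 4: W@(2,4) -> caps B=0 W=0
Move 5: B@(4,4) -> caps B=0 W=0
Move 6: W@(4,3) -> caps B=0 W=0
Move 7: B@(0,2) -> caps B=0 W=0
Move 8: W@(3,4) -> caps B=0 W=1
Move 9: B@(3,3) -> caps B=0 W=1
Move 10: W@(0,1) -> caps B=0 W=1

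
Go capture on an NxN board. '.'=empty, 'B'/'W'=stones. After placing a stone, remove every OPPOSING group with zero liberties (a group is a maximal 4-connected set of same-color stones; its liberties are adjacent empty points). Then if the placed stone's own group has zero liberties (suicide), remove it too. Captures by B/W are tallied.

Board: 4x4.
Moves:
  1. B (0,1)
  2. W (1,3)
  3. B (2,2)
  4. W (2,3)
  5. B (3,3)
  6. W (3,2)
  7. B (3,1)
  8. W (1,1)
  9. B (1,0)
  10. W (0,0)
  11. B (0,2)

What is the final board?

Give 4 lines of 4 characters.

Move 1: B@(0,1) -> caps B=0 W=0
Move 2: W@(1,3) -> caps B=0 W=0
Move 3: B@(2,2) -> caps B=0 W=0
Move 4: W@(2,3) -> caps B=0 W=0
Move 5: B@(3,3) -> caps B=0 W=0
Move 6: W@(3,2) -> caps B=0 W=1
Move 7: B@(3,1) -> caps B=0 W=1
Move 8: W@(1,1) -> caps B=0 W=1
Move 9: B@(1,0) -> caps B=0 W=1
Move 10: W@(0,0) -> caps B=0 W=1
Move 11: B@(0,2) -> caps B=0 W=1

Answer: .BB.
BW.W
..BW
.BW.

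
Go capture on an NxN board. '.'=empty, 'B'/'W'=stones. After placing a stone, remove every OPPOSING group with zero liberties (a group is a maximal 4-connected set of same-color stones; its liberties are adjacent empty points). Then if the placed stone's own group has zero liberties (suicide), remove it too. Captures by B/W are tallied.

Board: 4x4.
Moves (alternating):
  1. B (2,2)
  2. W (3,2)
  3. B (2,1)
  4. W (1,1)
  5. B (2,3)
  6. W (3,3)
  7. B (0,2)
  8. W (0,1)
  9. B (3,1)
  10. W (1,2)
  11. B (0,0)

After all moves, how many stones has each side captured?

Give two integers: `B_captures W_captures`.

Answer: 2 0

Derivation:
Move 1: B@(2,2) -> caps B=0 W=0
Move 2: W@(3,2) -> caps B=0 W=0
Move 3: B@(2,1) -> caps B=0 W=0
Move 4: W@(1,1) -> caps B=0 W=0
Move 5: B@(2,3) -> caps B=0 W=0
Move 6: W@(3,3) -> caps B=0 W=0
Move 7: B@(0,2) -> caps B=0 W=0
Move 8: W@(0,1) -> caps B=0 W=0
Move 9: B@(3,1) -> caps B=2 W=0
Move 10: W@(1,2) -> caps B=2 W=0
Move 11: B@(0,0) -> caps B=2 W=0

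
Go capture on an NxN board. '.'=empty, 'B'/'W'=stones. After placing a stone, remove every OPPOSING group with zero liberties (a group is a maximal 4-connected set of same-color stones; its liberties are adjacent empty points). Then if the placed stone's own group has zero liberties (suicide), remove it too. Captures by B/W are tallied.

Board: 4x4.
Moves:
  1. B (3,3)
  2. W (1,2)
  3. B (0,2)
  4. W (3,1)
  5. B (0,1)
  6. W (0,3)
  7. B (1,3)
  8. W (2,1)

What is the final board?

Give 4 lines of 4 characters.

Move 1: B@(3,3) -> caps B=0 W=0
Move 2: W@(1,2) -> caps B=0 W=0
Move 3: B@(0,2) -> caps B=0 W=0
Move 4: W@(3,1) -> caps B=0 W=0
Move 5: B@(0,1) -> caps B=0 W=0
Move 6: W@(0,3) -> caps B=0 W=0
Move 7: B@(1,3) -> caps B=1 W=0
Move 8: W@(2,1) -> caps B=1 W=0

Answer: .BB.
..WB
.W..
.W.B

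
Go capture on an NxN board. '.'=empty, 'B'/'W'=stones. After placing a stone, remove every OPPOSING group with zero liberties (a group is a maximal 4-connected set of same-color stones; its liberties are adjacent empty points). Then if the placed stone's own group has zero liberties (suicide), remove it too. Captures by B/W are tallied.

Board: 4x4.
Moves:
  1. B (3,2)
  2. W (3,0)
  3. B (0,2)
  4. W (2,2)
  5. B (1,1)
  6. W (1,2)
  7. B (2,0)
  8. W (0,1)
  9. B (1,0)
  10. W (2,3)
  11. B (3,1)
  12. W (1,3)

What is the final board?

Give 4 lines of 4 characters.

Answer: .WB.
BBWW
B.WW
.BB.

Derivation:
Move 1: B@(3,2) -> caps B=0 W=0
Move 2: W@(3,0) -> caps B=0 W=0
Move 3: B@(0,2) -> caps B=0 W=0
Move 4: W@(2,2) -> caps B=0 W=0
Move 5: B@(1,1) -> caps B=0 W=0
Move 6: W@(1,2) -> caps B=0 W=0
Move 7: B@(2,0) -> caps B=0 W=0
Move 8: W@(0,1) -> caps B=0 W=0
Move 9: B@(1,0) -> caps B=0 W=0
Move 10: W@(2,3) -> caps B=0 W=0
Move 11: B@(3,1) -> caps B=1 W=0
Move 12: W@(1,3) -> caps B=1 W=0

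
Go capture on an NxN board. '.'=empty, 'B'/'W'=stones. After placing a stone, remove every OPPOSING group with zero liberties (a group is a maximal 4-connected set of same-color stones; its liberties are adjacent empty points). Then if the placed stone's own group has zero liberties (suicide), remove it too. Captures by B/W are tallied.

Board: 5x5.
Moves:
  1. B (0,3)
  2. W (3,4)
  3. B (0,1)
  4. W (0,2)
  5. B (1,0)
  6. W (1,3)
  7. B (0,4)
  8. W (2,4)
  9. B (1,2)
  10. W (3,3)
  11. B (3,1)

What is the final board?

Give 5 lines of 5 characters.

Move 1: B@(0,3) -> caps B=0 W=0
Move 2: W@(3,4) -> caps B=0 W=0
Move 3: B@(0,1) -> caps B=0 W=0
Move 4: W@(0,2) -> caps B=0 W=0
Move 5: B@(1,0) -> caps B=0 W=0
Move 6: W@(1,3) -> caps B=0 W=0
Move 7: B@(0,4) -> caps B=0 W=0
Move 8: W@(2,4) -> caps B=0 W=0
Move 9: B@(1,2) -> caps B=1 W=0
Move 10: W@(3,3) -> caps B=1 W=0
Move 11: B@(3,1) -> caps B=1 W=0

Answer: .B.BB
B.BW.
....W
.B.WW
.....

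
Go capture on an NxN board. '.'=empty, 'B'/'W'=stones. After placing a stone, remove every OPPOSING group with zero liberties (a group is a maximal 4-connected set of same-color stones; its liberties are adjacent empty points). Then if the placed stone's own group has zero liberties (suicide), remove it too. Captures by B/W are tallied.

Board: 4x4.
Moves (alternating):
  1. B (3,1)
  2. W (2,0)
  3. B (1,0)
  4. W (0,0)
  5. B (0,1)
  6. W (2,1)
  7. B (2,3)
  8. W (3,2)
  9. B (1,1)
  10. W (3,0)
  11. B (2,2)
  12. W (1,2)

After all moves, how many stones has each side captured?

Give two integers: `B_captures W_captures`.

Answer: 1 1

Derivation:
Move 1: B@(3,1) -> caps B=0 W=0
Move 2: W@(2,0) -> caps B=0 W=0
Move 3: B@(1,0) -> caps B=0 W=0
Move 4: W@(0,0) -> caps B=0 W=0
Move 5: B@(0,1) -> caps B=1 W=0
Move 6: W@(2,1) -> caps B=1 W=0
Move 7: B@(2,3) -> caps B=1 W=0
Move 8: W@(3,2) -> caps B=1 W=0
Move 9: B@(1,1) -> caps B=1 W=0
Move 10: W@(3,0) -> caps B=1 W=1
Move 11: B@(2,2) -> caps B=1 W=1
Move 12: W@(1,2) -> caps B=1 W=1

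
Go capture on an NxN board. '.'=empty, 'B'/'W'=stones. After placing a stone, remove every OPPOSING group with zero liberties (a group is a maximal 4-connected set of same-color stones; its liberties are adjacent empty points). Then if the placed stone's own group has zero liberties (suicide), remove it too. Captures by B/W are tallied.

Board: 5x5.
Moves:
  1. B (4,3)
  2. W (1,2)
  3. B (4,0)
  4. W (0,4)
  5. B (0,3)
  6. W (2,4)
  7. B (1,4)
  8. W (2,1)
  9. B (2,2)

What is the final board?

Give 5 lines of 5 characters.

Answer: ...B.
..W.B
.WB.W
.....
B..B.

Derivation:
Move 1: B@(4,3) -> caps B=0 W=0
Move 2: W@(1,2) -> caps B=0 W=0
Move 3: B@(4,0) -> caps B=0 W=0
Move 4: W@(0,4) -> caps B=0 W=0
Move 5: B@(0,3) -> caps B=0 W=0
Move 6: W@(2,4) -> caps B=0 W=0
Move 7: B@(1,4) -> caps B=1 W=0
Move 8: W@(2,1) -> caps B=1 W=0
Move 9: B@(2,2) -> caps B=1 W=0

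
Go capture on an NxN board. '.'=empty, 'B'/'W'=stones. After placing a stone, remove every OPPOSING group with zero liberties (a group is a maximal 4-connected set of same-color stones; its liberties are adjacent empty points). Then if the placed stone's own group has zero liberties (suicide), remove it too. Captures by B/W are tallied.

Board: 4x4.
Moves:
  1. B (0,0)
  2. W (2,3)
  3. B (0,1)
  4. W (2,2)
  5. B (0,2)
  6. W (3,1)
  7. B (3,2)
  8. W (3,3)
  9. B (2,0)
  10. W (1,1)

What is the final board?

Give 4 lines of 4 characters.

Move 1: B@(0,0) -> caps B=0 W=0
Move 2: W@(2,3) -> caps B=0 W=0
Move 3: B@(0,1) -> caps B=0 W=0
Move 4: W@(2,2) -> caps B=0 W=0
Move 5: B@(0,2) -> caps B=0 W=0
Move 6: W@(3,1) -> caps B=0 W=0
Move 7: B@(3,2) -> caps B=0 W=0
Move 8: W@(3,3) -> caps B=0 W=1
Move 9: B@(2,0) -> caps B=0 W=1
Move 10: W@(1,1) -> caps B=0 W=1

Answer: BBB.
.W..
B.WW
.W.W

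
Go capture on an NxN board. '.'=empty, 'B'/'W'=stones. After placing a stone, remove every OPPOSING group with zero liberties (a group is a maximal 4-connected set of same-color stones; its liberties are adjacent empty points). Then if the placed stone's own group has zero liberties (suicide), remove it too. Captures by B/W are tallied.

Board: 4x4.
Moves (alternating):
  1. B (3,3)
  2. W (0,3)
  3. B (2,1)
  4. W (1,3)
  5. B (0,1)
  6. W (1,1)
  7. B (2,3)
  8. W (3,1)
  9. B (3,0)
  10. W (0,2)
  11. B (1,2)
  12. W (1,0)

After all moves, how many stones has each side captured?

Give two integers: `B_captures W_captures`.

Move 1: B@(3,3) -> caps B=0 W=0
Move 2: W@(0,3) -> caps B=0 W=0
Move 3: B@(2,1) -> caps B=0 W=0
Move 4: W@(1,3) -> caps B=0 W=0
Move 5: B@(0,1) -> caps B=0 W=0
Move 6: W@(1,1) -> caps B=0 W=0
Move 7: B@(2,3) -> caps B=0 W=0
Move 8: W@(3,1) -> caps B=0 W=0
Move 9: B@(3,0) -> caps B=0 W=0
Move 10: W@(0,2) -> caps B=0 W=0
Move 11: B@(1,2) -> caps B=3 W=0
Move 12: W@(1,0) -> caps B=3 W=0

Answer: 3 0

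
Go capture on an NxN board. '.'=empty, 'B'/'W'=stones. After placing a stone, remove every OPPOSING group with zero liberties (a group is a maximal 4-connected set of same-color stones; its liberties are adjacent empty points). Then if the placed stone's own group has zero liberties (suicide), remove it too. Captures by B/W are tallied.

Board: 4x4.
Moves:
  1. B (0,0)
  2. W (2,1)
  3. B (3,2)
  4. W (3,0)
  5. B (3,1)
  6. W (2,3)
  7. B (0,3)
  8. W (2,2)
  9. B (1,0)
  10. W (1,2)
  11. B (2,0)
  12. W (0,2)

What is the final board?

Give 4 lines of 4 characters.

Answer: B.WB
B.W.
BWWW
.BB.

Derivation:
Move 1: B@(0,0) -> caps B=0 W=0
Move 2: W@(2,1) -> caps B=0 W=0
Move 3: B@(3,2) -> caps B=0 W=0
Move 4: W@(3,0) -> caps B=0 W=0
Move 5: B@(3,1) -> caps B=0 W=0
Move 6: W@(2,3) -> caps B=0 W=0
Move 7: B@(0,3) -> caps B=0 W=0
Move 8: W@(2,2) -> caps B=0 W=0
Move 9: B@(1,0) -> caps B=0 W=0
Move 10: W@(1,2) -> caps B=0 W=0
Move 11: B@(2,0) -> caps B=1 W=0
Move 12: W@(0,2) -> caps B=1 W=0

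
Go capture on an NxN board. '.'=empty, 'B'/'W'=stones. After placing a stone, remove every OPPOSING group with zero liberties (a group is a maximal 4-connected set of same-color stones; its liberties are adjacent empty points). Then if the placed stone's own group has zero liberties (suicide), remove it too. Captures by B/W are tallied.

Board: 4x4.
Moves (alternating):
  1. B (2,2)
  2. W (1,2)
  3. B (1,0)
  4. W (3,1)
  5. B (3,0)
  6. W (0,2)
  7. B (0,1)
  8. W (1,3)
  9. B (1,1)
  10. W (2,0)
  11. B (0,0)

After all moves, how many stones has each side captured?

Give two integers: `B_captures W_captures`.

Answer: 0 1

Derivation:
Move 1: B@(2,2) -> caps B=0 W=0
Move 2: W@(1,2) -> caps B=0 W=0
Move 3: B@(1,0) -> caps B=0 W=0
Move 4: W@(3,1) -> caps B=0 W=0
Move 5: B@(3,0) -> caps B=0 W=0
Move 6: W@(0,2) -> caps B=0 W=0
Move 7: B@(0,1) -> caps B=0 W=0
Move 8: W@(1,3) -> caps B=0 W=0
Move 9: B@(1,1) -> caps B=0 W=0
Move 10: W@(2,0) -> caps B=0 W=1
Move 11: B@(0,0) -> caps B=0 W=1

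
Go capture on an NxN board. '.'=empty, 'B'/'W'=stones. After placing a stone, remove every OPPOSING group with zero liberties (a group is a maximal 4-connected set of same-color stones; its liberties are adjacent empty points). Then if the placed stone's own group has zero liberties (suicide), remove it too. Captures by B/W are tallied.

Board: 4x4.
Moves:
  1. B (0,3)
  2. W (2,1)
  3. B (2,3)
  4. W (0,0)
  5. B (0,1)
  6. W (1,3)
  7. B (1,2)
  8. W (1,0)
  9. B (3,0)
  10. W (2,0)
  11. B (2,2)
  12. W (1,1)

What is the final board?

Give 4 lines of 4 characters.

Answer: WB.B
WWB.
WWBB
B...

Derivation:
Move 1: B@(0,3) -> caps B=0 W=0
Move 2: W@(2,1) -> caps B=0 W=0
Move 3: B@(2,3) -> caps B=0 W=0
Move 4: W@(0,0) -> caps B=0 W=0
Move 5: B@(0,1) -> caps B=0 W=0
Move 6: W@(1,3) -> caps B=0 W=0
Move 7: B@(1,2) -> caps B=1 W=0
Move 8: W@(1,0) -> caps B=1 W=0
Move 9: B@(3,0) -> caps B=1 W=0
Move 10: W@(2,0) -> caps B=1 W=0
Move 11: B@(2,2) -> caps B=1 W=0
Move 12: W@(1,1) -> caps B=1 W=0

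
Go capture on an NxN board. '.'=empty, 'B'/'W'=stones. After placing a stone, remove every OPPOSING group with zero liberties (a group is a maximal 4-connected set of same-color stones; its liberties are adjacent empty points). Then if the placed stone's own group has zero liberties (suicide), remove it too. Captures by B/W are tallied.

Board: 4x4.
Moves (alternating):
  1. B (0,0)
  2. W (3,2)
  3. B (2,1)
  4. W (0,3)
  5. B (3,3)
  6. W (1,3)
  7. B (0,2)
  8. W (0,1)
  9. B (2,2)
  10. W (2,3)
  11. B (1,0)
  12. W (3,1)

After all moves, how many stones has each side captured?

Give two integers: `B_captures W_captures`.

Answer: 0 1

Derivation:
Move 1: B@(0,0) -> caps B=0 W=0
Move 2: W@(3,2) -> caps B=0 W=0
Move 3: B@(2,1) -> caps B=0 W=0
Move 4: W@(0,3) -> caps B=0 W=0
Move 5: B@(3,3) -> caps B=0 W=0
Move 6: W@(1,3) -> caps B=0 W=0
Move 7: B@(0,2) -> caps B=0 W=0
Move 8: W@(0,1) -> caps B=0 W=0
Move 9: B@(2,2) -> caps B=0 W=0
Move 10: W@(2,3) -> caps B=0 W=1
Move 11: B@(1,0) -> caps B=0 W=1
Move 12: W@(3,1) -> caps B=0 W=1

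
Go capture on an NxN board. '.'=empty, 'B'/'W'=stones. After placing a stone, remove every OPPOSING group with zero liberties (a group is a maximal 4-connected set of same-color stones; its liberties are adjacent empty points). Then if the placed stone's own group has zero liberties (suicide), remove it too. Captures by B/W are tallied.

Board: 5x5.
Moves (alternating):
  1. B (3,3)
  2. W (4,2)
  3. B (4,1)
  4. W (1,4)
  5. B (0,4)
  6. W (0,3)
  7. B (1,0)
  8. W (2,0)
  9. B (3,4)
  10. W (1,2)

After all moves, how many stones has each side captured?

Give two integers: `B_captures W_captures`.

Answer: 0 1

Derivation:
Move 1: B@(3,3) -> caps B=0 W=0
Move 2: W@(4,2) -> caps B=0 W=0
Move 3: B@(4,1) -> caps B=0 W=0
Move 4: W@(1,4) -> caps B=0 W=0
Move 5: B@(0,4) -> caps B=0 W=0
Move 6: W@(0,3) -> caps B=0 W=1
Move 7: B@(1,0) -> caps B=0 W=1
Move 8: W@(2,0) -> caps B=0 W=1
Move 9: B@(3,4) -> caps B=0 W=1
Move 10: W@(1,2) -> caps B=0 W=1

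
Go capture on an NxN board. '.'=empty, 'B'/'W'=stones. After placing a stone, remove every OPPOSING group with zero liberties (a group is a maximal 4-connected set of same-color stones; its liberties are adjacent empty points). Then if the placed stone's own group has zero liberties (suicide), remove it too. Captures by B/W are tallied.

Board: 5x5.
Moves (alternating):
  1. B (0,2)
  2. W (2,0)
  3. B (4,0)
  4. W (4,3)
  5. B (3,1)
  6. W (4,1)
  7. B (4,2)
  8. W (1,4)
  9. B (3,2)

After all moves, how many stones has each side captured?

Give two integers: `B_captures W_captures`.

Answer: 1 0

Derivation:
Move 1: B@(0,2) -> caps B=0 W=0
Move 2: W@(2,0) -> caps B=0 W=0
Move 3: B@(4,0) -> caps B=0 W=0
Move 4: W@(4,3) -> caps B=0 W=0
Move 5: B@(3,1) -> caps B=0 W=0
Move 6: W@(4,1) -> caps B=0 W=0
Move 7: B@(4,2) -> caps B=1 W=0
Move 8: W@(1,4) -> caps B=1 W=0
Move 9: B@(3,2) -> caps B=1 W=0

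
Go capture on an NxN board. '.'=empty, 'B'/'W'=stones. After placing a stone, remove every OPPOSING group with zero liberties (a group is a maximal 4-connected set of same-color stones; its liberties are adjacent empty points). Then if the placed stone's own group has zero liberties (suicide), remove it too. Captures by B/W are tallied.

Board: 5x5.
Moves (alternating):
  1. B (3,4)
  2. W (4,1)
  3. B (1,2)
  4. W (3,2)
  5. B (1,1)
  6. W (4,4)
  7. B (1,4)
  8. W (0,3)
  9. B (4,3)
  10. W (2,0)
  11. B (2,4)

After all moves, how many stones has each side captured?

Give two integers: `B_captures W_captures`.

Answer: 1 0

Derivation:
Move 1: B@(3,4) -> caps B=0 W=0
Move 2: W@(4,1) -> caps B=0 W=0
Move 3: B@(1,2) -> caps B=0 W=0
Move 4: W@(3,2) -> caps B=0 W=0
Move 5: B@(1,1) -> caps B=0 W=0
Move 6: W@(4,4) -> caps B=0 W=0
Move 7: B@(1,4) -> caps B=0 W=0
Move 8: W@(0,3) -> caps B=0 W=0
Move 9: B@(4,3) -> caps B=1 W=0
Move 10: W@(2,0) -> caps B=1 W=0
Move 11: B@(2,4) -> caps B=1 W=0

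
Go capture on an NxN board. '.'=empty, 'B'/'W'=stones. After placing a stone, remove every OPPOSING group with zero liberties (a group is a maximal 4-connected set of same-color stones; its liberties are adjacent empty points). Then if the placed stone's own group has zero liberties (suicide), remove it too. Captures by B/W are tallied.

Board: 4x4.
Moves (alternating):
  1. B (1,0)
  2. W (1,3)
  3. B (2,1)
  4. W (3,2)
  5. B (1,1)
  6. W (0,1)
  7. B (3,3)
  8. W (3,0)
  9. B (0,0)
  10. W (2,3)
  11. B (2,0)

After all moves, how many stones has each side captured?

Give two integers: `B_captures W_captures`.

Move 1: B@(1,0) -> caps B=0 W=0
Move 2: W@(1,3) -> caps B=0 W=0
Move 3: B@(2,1) -> caps B=0 W=0
Move 4: W@(3,2) -> caps B=0 W=0
Move 5: B@(1,1) -> caps B=0 W=0
Move 6: W@(0,1) -> caps B=0 W=0
Move 7: B@(3,3) -> caps B=0 W=0
Move 8: W@(3,0) -> caps B=0 W=0
Move 9: B@(0,0) -> caps B=0 W=0
Move 10: W@(2,3) -> caps B=0 W=1
Move 11: B@(2,0) -> caps B=0 W=1

Answer: 0 1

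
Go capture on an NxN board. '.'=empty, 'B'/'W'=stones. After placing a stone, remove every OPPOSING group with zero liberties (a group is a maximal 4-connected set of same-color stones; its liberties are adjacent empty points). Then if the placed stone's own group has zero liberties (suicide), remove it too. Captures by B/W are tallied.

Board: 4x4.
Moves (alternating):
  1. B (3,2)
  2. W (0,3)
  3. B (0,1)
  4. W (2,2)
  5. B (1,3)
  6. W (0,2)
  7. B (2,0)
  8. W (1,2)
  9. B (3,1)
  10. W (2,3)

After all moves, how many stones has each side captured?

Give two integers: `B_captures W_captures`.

Answer: 0 1

Derivation:
Move 1: B@(3,2) -> caps B=0 W=0
Move 2: W@(0,3) -> caps B=0 W=0
Move 3: B@(0,1) -> caps B=0 W=0
Move 4: W@(2,2) -> caps B=0 W=0
Move 5: B@(1,3) -> caps B=0 W=0
Move 6: W@(0,2) -> caps B=0 W=0
Move 7: B@(2,0) -> caps B=0 W=0
Move 8: W@(1,2) -> caps B=0 W=0
Move 9: B@(3,1) -> caps B=0 W=0
Move 10: W@(2,3) -> caps B=0 W=1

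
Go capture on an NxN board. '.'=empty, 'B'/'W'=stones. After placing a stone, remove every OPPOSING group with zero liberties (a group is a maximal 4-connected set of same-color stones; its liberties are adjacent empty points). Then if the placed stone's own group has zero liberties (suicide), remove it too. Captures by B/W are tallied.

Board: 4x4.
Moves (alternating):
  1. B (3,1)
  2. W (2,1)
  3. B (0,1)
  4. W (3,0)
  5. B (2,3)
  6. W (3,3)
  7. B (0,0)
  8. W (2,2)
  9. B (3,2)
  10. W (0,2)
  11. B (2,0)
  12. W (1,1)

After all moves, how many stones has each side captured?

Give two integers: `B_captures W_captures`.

Answer: 2 0

Derivation:
Move 1: B@(3,1) -> caps B=0 W=0
Move 2: W@(2,1) -> caps B=0 W=0
Move 3: B@(0,1) -> caps B=0 W=0
Move 4: W@(3,0) -> caps B=0 W=0
Move 5: B@(2,3) -> caps B=0 W=0
Move 6: W@(3,3) -> caps B=0 W=0
Move 7: B@(0,0) -> caps B=0 W=0
Move 8: W@(2,2) -> caps B=0 W=0
Move 9: B@(3,2) -> caps B=1 W=0
Move 10: W@(0,2) -> caps B=1 W=0
Move 11: B@(2,0) -> caps B=2 W=0
Move 12: W@(1,1) -> caps B=2 W=0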